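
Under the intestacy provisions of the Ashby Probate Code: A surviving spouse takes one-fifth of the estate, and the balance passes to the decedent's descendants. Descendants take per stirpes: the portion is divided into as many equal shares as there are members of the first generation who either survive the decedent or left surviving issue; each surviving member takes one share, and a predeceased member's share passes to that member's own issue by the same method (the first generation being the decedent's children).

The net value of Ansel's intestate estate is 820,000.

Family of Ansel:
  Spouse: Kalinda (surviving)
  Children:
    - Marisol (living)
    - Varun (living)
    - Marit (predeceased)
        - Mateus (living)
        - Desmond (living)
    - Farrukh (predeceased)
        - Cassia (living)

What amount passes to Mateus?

Kalinda takes one-fifth of 820,000 = 164,000. The remaining 656,000 passes to the descendants.
The descendants' portion (656,000) is divided into 4 shares of 164,000: Marisol and Varun each take 164,000; Marit's 164,000 share passes to Marit's issue; Farrukh's 164,000 share passes to Farrukh's issue.
Marit's share (164,000) is divided into 2 shares of 82,000: Mateus and Desmond each take 82,000.
Farrukh's share (164,000) passes entirely to Cassia.

Mateus receives 82,000.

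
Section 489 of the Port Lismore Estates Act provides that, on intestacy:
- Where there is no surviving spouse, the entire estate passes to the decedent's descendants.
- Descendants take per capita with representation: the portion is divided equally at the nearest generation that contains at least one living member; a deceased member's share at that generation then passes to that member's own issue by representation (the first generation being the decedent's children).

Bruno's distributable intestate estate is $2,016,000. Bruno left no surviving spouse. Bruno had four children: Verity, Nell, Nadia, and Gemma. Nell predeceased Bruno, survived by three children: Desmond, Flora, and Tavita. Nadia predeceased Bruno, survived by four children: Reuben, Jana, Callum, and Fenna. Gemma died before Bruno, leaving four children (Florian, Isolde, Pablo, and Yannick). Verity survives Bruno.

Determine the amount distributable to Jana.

The entire $2,016,000 passes to the descendants.
That amount ($2,016,000) is divided into 4 shares of $504,000: Verity takes $504,000; Nell's $504,000 share passes to Nell's issue; Nadia's $504,000 share passes to Nadia's issue; Gemma's $504,000 share passes to Gemma's issue.
Nell's share ($504,000) is divided into 3 shares of $168,000: Desmond, Flora, and Tavita each take $168,000.
Nadia's share ($504,000) is divided into 4 shares of $126,000: Reuben, Jana, Callum, and Fenna each take $126,000.
Gemma's share ($504,000) is divided into 4 shares of $126,000: Florian, Isolde, Pablo, and Yannick each take $126,000.

Jana receives $126,000.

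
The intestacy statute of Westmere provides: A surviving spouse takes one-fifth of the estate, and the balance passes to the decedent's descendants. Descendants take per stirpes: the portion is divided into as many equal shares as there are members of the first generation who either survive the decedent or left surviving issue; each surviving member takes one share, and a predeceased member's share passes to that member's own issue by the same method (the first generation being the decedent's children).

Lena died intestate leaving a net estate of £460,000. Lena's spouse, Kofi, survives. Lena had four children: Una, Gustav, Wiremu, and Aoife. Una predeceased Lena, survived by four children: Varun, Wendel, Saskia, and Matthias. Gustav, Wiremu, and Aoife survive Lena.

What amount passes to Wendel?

Kofi takes one-fifth of £460,000 = £92,000. The remaining £368,000 passes to the descendants.
The descendants' portion (£368,000) is divided into 4 shares of £92,000: Gustav, Wiremu, and Aoife each take £92,000; Una's £92,000 share passes to Una's issue.
Una's share (£92,000) is divided into 4 shares of £23,000: Varun, Wendel, Saskia, and Matthias each take £23,000.

Wendel receives £23,000.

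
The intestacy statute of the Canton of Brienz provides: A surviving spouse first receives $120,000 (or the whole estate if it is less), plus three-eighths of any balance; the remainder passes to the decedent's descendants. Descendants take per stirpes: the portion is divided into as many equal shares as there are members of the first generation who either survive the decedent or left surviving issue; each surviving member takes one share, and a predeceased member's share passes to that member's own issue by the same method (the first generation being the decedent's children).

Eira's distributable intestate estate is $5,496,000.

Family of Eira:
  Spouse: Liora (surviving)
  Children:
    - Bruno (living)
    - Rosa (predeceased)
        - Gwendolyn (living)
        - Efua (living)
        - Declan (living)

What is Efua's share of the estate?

Efua receives $560,000.

Liora first takes $120,000, leaving a balance of $5,376,000. Liora then takes three-eighths of the balance ($2,016,000), for a total of $2,136,000. The remaining $3,360,000 passes to the descendants.
The descendants' portion ($3,360,000) is divided into 2 shares of $1,680,000: Bruno takes $1,680,000; Rosa's $1,680,000 share passes to Rosa's issue.
Rosa's share ($1,680,000) is divided into 3 shares of $560,000: Gwendolyn, Efua, and Declan each take $560,000.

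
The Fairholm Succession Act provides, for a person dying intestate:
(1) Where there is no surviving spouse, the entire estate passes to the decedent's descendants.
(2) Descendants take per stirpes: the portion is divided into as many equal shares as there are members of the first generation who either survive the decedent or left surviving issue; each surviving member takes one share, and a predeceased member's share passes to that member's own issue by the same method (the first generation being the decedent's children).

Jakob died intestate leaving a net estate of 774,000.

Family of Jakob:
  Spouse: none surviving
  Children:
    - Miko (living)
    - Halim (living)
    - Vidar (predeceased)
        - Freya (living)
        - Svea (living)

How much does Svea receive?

Svea receives 129,000.

The entire 774,000 passes to the descendants.
That amount (774,000) is divided into 3 shares of 258,000: Miko and Halim each take 258,000; Vidar's 258,000 share passes to Vidar's issue.
Vidar's share (258,000) is divided into 2 shares of 129,000: Freya and Svea each take 129,000.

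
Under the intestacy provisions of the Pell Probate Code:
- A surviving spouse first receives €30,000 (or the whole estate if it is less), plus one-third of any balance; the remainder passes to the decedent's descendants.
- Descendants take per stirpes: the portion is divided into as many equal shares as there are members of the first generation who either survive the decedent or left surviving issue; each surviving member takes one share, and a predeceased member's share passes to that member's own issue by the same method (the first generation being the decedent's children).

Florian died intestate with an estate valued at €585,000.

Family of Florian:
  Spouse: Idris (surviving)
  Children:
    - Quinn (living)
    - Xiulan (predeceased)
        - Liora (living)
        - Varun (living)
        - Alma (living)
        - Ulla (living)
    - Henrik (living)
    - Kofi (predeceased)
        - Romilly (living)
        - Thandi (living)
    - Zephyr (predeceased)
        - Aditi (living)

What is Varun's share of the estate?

Varun receives €18,500.

Idris first takes €30,000, leaving a balance of €555,000. Idris then takes one-third of the balance (€185,000), for a total of €215,000. The remaining €370,000 passes to the descendants.
The descendants' portion (€370,000) is divided into 5 shares of €74,000: Quinn and Henrik each take €74,000; Xiulan's €74,000 share passes to Xiulan's issue; Kofi's €74,000 share passes to Kofi's issue; Zephyr's €74,000 share passes to Zephyr's issue.
Xiulan's share (€74,000) is divided into 4 shares of €18,500: Liora, Varun, Alma, and Ulla each take €18,500.
Kofi's share (€74,000) is divided into 2 shares of €37,000: Romilly and Thandi each take €37,000.
Zephyr's share (€74,000) passes entirely to Aditi.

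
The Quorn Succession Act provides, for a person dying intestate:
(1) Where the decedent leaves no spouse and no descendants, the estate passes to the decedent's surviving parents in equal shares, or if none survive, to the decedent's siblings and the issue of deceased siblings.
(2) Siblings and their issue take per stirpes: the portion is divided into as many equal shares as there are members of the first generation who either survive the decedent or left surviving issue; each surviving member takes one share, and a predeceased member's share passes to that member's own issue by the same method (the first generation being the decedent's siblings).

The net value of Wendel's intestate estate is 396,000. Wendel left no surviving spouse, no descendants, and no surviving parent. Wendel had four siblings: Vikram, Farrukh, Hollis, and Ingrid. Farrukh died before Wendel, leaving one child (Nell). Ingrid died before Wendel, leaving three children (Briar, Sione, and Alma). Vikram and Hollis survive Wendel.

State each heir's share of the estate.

The entire 396,000 passes to the siblings and their issue.
That amount (396,000) is divided into 4 shares of 99,000: Vikram and Hollis each take 99,000; Farrukh's 99,000 share passes to Farrukh's issue; Ingrid's 99,000 share passes to Ingrid's issue.
Farrukh's share (99,000) passes entirely to Nell.
Ingrid's share (99,000) is divided into 3 shares of 33,000: Briar, Sione, and Alma each take 33,000.

Vikram: 99,000; Nell: 99,000; Hollis: 99,000; Briar: 33,000; Sione: 33,000; Alma: 33,000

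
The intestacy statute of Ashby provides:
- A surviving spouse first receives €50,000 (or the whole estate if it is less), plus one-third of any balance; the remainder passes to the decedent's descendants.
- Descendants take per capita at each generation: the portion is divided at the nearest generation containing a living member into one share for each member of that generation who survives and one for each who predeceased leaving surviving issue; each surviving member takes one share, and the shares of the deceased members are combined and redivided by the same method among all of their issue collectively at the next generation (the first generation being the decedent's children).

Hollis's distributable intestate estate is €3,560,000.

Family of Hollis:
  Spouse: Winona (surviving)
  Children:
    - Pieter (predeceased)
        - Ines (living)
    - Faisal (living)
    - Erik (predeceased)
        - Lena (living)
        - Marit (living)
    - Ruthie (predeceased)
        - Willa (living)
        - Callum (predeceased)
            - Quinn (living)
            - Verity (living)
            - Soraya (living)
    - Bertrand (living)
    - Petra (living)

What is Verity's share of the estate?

Verity receives €78,000.

Winona first takes €50,000, leaving a balance of €3,510,000. Winona then takes one-third of the balance (€1,170,000), for a total of €1,220,000. The remaining €2,340,000 passes to the descendants.
The descendants' portion (€2,340,000) is divided at the children's generation into 6 shares of €390,000. Faisal, Bertrand, and Petra each take €390,000. The 3 shares of the deceased (Pieter, Erik, and Ruthie) are combined into a pool of €1,170,000.
That pool (€1,170,000) is divided at the grandchildren's generation into 5 shares of €234,000. Ines, Lena, Marit, and Willa each take €234,000. The remaining share for the deceased Callum (€234,000) is carried to the next generation.
That pool (€234,000) is divided at the great-grandchildren's generation equally among Quinn, Verity, and Soraya: €78,000 each.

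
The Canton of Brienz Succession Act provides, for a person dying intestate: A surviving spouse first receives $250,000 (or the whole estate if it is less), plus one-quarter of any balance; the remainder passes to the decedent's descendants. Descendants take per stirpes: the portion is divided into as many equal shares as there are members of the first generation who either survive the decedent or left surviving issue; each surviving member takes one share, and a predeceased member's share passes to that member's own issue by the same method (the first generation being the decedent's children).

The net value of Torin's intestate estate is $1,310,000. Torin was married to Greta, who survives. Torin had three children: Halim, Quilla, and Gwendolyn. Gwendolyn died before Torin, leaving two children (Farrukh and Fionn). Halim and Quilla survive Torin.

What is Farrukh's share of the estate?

Farrukh receives $132,500.

Greta first takes $250,000, leaving a balance of $1,060,000. Greta then takes one-quarter of the balance ($265,000), for a total of $515,000. The remaining $795,000 passes to the descendants.
The descendants' portion ($795,000) is divided into 3 shares of $265,000: Halim and Quilla each take $265,000; Gwendolyn's $265,000 share passes to Gwendolyn's issue.
Gwendolyn's share ($265,000) is divided into 2 shares of $132,500: Farrukh and Fionn each take $132,500.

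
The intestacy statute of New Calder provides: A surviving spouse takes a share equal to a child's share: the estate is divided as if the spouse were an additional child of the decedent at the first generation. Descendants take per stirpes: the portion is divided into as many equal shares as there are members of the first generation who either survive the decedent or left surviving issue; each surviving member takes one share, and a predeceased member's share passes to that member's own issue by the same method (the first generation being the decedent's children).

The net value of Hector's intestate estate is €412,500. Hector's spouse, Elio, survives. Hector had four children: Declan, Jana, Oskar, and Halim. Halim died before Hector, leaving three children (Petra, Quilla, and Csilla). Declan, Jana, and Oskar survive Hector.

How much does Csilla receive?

Csilla receives €27,500.

The spouse counts as an additional share at the children's level, so there are 5 primary shares of €82,500. Elio takes one such share (€82,500).
The children's combined portion (€330,000) is divided into 4 shares of €82,500: Declan, Jana, and Oskar each take €82,500; Halim's €82,500 share passes to Halim's issue.
Halim's share (€82,500) is divided into 3 shares of €27,500: Petra, Quilla, and Csilla each take €27,500.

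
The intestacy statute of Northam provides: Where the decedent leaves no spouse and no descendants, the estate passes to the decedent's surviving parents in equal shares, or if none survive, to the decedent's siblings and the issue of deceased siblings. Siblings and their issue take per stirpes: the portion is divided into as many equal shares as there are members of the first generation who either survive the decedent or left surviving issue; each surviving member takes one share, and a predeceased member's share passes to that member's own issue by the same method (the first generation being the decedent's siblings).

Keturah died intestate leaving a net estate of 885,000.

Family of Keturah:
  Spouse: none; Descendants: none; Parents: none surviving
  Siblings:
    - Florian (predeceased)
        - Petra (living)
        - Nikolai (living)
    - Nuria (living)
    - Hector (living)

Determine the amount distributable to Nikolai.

The entire 885,000 passes to the siblings and their issue.
That amount (885,000) is divided into 3 shares of 295,000: Nuria and Hector each take 295,000; Florian's 295,000 share passes to Florian's issue.
Florian's share (295,000) is divided into 2 shares of 147,500: Petra and Nikolai each take 147,500.

Nikolai receives 147,500.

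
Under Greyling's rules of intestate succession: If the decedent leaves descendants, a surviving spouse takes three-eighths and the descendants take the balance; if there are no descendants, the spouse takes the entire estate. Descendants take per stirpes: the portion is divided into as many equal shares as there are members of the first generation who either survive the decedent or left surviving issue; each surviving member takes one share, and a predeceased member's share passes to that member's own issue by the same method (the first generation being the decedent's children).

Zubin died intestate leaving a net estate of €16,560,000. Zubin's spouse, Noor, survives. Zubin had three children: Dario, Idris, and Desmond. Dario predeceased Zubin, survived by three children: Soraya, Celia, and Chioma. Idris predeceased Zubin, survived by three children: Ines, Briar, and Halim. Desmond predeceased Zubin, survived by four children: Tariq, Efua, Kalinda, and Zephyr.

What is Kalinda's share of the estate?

Kalinda receives €862,500.

Noor takes three-eighths of €16,560,000 = €6,210,000. The remaining €10,350,000 passes to the descendants.
The descendants' portion (€10,350,000) is divided into 3 shares of €3,450,000: Dario's €3,450,000 share passes to Dario's issue; Idris's €3,450,000 share passes to Idris's issue; Desmond's €3,450,000 share passes to Desmond's issue.
Dario's share (€3,450,000) is divided into 3 shares of €1,150,000: Soraya, Celia, and Chioma each take €1,150,000.
Idris's share (€3,450,000) is divided into 3 shares of €1,150,000: Ines, Briar, and Halim each take €1,150,000.
Desmond's share (€3,450,000) is divided into 4 shares of €862,500: Tariq, Efua, Kalinda, and Zephyr each take €862,500.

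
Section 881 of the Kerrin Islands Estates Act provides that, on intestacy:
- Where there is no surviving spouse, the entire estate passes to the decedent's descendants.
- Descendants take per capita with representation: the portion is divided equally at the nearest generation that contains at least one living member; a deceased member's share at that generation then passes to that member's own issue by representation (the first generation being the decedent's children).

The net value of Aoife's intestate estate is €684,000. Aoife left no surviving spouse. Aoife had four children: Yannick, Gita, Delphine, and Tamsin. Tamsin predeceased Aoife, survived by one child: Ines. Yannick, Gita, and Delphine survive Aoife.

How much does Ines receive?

The entire €684,000 passes to the descendants.
That amount (€684,000) is divided into 4 shares of €171,000: Yannick, Gita, and Delphine each take €171,000; Tamsin's €171,000 share passes to Tamsin's issue.
Tamsin's share (€171,000) passes entirely to Ines.

Ines receives €171,000.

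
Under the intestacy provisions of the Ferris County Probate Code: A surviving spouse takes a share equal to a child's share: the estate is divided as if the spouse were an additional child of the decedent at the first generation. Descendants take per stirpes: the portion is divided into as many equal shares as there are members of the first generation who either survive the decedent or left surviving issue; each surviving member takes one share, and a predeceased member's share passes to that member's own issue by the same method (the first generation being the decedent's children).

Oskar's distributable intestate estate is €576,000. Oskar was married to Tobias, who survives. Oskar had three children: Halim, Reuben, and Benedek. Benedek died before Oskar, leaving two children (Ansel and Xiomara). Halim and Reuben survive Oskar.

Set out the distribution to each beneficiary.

The spouse counts as an additional share at the children's level, so there are 4 primary shares of €144,000. Tobias takes one such share (€144,000).
The children's combined portion (€432,000) is divided into 3 shares of €144,000: Halim and Reuben each take €144,000; Benedek's €144,000 share passes to Benedek's issue.
Benedek's share (€144,000) is divided into 2 shares of €72,000: Ansel and Xiomara each take €72,000.

Tobias: €144,000; Halim: €144,000; Reuben: €144,000; Ansel: €72,000; Xiomara: €72,000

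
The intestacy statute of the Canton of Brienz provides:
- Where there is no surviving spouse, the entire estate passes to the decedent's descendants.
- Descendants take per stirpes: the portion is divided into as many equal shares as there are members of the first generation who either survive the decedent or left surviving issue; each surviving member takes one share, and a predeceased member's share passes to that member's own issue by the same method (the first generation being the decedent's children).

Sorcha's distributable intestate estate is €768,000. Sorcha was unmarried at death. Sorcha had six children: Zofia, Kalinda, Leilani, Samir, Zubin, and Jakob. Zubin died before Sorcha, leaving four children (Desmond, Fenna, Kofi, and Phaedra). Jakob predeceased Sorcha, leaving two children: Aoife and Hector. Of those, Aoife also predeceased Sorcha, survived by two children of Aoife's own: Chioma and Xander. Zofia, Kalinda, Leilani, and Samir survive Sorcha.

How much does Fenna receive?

The entire €768,000 passes to the descendants.
That amount (€768,000) is divided into 6 shares of €128,000: Zofia, Kalinda, Leilani, and Samir each take €128,000; Zubin's €128,000 share passes to Zubin's issue; Jakob's €128,000 share passes to Jakob's issue.
Zubin's share (€128,000) is divided into 4 shares of €32,000: Desmond, Fenna, Kofi, and Phaedra each take €32,000.
Jakob's share (€128,000) is divided into 2 shares of €64,000: Hector takes €64,000; Aoife's €64,000 share passes to Aoife's issue.
Aoife's share (€64,000) is divided into 2 shares of €32,000: Chioma and Xander each take €32,000.

Fenna receives €32,000.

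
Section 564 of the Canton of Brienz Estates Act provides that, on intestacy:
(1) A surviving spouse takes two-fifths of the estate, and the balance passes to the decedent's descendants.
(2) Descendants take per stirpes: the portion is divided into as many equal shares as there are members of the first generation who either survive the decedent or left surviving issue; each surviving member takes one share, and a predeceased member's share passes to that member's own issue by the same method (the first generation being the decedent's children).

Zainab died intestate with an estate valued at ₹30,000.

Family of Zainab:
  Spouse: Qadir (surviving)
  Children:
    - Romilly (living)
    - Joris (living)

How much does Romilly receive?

Romilly receives ₹9,000.

Qadir takes two-fifths of ₹30,000 = ₹12,000. The remaining ₹18,000 passes to the descendants.
The descendants' portion (₹18,000) is divided into 2 shares of ₹9,000: Romilly and Joris each take ₹9,000.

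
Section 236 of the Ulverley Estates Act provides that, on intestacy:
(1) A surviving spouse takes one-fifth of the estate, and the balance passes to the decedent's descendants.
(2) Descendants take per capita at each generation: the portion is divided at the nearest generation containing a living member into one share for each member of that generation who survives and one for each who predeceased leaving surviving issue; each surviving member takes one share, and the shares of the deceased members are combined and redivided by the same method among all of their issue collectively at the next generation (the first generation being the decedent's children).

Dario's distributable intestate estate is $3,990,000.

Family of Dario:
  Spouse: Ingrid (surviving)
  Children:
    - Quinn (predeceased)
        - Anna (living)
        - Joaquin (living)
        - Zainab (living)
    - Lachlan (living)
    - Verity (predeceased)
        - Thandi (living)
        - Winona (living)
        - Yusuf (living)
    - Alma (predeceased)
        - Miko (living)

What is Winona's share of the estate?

Winona receives $342,000.

Ingrid takes one-fifth of $3,990,000 = $798,000. The remaining $3,192,000 passes to the descendants.
The descendants' portion ($3,192,000) is divided at the children's generation into 4 shares of $798,000. Lachlan takes $798,000. The 3 shares of the deceased (Quinn, Verity, and Alma) are combined into a pool of $2,394,000.
That pool ($2,394,000) is divided at the grandchildren's generation equally among Anna, Joaquin, Zainab, Thandi, Winona, Yusuf, and Miko: $342,000 each.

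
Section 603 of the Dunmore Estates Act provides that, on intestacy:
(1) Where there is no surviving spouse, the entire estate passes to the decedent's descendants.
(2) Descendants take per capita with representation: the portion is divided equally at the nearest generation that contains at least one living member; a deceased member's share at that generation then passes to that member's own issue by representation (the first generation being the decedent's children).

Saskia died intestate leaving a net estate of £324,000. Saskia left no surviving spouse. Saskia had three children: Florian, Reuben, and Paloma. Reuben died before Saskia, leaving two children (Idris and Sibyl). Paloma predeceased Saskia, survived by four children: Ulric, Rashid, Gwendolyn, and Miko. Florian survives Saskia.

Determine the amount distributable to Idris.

Idris receives £54,000.

The entire £324,000 passes to the descendants.
That amount (£324,000) is divided into 3 shares of £108,000: Florian takes £108,000; Reuben's £108,000 share passes to Reuben's issue; Paloma's £108,000 share passes to Paloma's issue.
Reuben's share (£108,000) is divided into 2 shares of £54,000: Idris and Sibyl each take £54,000.
Paloma's share (£108,000) is divided into 4 shares of £27,000: Ulric, Rashid, Gwendolyn, and Miko each take £27,000.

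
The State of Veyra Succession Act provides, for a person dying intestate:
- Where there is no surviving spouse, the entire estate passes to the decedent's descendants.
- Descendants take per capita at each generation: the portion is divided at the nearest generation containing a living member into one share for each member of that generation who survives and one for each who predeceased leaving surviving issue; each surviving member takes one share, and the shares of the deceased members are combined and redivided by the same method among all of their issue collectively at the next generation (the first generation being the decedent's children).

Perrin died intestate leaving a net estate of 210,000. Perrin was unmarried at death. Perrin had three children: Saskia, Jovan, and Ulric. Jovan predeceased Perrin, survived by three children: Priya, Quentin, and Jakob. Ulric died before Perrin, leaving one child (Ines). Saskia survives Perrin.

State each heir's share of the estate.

Saskia: 70,000; Priya: 35,000; Quentin: 35,000; Jakob: 35,000; Ines: 35,000

The entire 210,000 passes to the descendants.
That amount (210,000) is divided at the children's generation into 3 shares of 70,000. Saskia takes 70,000. The 2 shares of the deceased (Jovan and Ulric) are combined into a pool of 140,000.
That pool (140,000) is divided at the grandchildren's generation equally among Priya, Quentin, Jakob, and Ines: 35,000 each.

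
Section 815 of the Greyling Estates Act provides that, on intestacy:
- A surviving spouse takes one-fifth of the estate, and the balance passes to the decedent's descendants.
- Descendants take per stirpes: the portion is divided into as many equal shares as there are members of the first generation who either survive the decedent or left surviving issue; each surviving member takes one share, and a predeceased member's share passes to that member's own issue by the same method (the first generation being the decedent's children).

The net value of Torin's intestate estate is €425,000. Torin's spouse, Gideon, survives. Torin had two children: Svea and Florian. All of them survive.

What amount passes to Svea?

Gideon takes one-fifth of €425,000 = €85,000. The remaining €340,000 passes to the descendants.
The descendants' portion (€340,000) is divided into 2 shares of €170,000: Svea and Florian each take €170,000.

Svea receives €170,000.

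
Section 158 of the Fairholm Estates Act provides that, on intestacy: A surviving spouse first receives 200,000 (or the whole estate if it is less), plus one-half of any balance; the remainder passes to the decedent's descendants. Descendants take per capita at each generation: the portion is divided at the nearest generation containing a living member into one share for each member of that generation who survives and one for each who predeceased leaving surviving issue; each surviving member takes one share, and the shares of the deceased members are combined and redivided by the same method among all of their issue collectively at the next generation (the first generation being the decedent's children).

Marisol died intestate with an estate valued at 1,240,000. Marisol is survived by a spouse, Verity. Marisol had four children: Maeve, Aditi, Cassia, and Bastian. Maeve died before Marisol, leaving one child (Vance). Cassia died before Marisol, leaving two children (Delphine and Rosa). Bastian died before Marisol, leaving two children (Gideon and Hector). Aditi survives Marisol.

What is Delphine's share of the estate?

Delphine receives 78,000.

Verity first takes 200,000, leaving a balance of 1,040,000. Verity then takes one-half of the balance (520,000), for a total of 720,000. The remaining 520,000 passes to the descendants.
The descendants' portion (520,000) is divided at the children's generation into 4 shares of 130,000. Aditi takes 130,000. The 3 shares of the deceased (Maeve, Cassia, and Bastian) are combined into a pool of 390,000.
That pool (390,000) is divided at the grandchildren's generation equally among Vance, Delphine, Rosa, Gideon, and Hector: 78,000 each.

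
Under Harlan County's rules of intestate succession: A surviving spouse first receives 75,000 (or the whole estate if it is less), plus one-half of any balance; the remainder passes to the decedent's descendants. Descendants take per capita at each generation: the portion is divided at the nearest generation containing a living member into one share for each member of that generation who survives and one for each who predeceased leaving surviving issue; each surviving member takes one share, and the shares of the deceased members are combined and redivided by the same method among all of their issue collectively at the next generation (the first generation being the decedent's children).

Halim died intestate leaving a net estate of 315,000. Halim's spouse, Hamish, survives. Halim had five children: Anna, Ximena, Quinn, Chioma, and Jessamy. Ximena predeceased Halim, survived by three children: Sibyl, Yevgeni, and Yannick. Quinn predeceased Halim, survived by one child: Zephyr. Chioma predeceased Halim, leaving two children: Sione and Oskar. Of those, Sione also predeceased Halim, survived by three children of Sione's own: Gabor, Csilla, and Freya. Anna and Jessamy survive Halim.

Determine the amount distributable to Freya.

Hamish first takes 75,000, leaving a balance of 240,000. Hamish then takes one-half of the balance (120,000), for a total of 195,000. The remaining 120,000 passes to the descendants.
The descendants' portion (120,000) is divided at the children's generation into 5 shares of 24,000. Anna and Jessamy each take 24,000. The 3 shares of the deceased (Ximena, Quinn, and Chioma) are combined into a pool of 72,000.
That pool (72,000) is divided at the grandchildren's generation into 6 shares of 12,000. Sibyl, Yevgeni, Yannick, Zephyr, and Oskar each take 12,000. The remaining share for the deceased Sione (12,000) is carried to the next generation.
That pool (12,000) is divided at the great-grandchildren's generation equally among Gabor, Csilla, and Freya: 4,000 each.

Freya receives 4,000.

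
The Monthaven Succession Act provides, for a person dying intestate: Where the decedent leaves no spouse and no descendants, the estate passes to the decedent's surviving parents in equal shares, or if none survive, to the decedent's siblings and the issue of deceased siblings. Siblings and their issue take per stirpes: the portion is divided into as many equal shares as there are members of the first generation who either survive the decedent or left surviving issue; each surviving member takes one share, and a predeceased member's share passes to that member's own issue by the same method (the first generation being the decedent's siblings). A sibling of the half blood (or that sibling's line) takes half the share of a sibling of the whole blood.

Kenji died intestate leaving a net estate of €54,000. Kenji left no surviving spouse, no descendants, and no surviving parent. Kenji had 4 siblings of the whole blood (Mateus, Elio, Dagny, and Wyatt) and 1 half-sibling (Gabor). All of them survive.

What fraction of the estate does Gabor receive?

The entire €54,000 passes to the siblings and their issue.
Counting each half-blood sibling's line as half a unit, there are 9/2 units in €54,000, so one unit is €12,000. Whole-blood lines (Mateus, Elio, Dagny, and Wyatt) take €12,000 each; half-blood lines (Gabor) take €6,000 each.

Gabor receives 1/9 of the estate.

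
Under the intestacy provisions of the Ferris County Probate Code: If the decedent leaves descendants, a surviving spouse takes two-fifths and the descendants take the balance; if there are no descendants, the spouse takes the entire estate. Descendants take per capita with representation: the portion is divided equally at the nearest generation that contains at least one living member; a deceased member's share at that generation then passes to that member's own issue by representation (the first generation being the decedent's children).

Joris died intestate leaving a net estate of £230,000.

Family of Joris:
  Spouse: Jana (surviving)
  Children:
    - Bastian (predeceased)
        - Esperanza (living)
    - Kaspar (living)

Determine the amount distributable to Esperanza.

Esperanza receives £69,000.

Jana takes two-fifths of £230,000 = £92,000. The remaining £138,000 passes to the descendants.
The descendants' portion (£138,000) is divided into 2 shares of £69,000: Kaspar takes £69,000; Bastian's £69,000 share passes to Bastian's issue.
Bastian's share (£69,000) passes entirely to Esperanza.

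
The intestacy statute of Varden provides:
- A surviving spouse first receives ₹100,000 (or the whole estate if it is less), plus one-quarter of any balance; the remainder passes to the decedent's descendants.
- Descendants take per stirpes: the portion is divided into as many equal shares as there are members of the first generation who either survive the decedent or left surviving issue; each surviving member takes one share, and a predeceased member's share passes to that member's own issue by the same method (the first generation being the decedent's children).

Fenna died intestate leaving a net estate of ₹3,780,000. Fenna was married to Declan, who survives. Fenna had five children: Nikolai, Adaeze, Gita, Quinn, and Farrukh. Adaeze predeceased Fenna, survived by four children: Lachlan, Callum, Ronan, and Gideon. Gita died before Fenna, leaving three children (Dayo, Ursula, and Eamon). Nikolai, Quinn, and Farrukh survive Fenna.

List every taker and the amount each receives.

Declan: ₹1,020,000; Nikolai: ₹552,000; Lachlan: ₹138,000; Callum: ₹138,000; Ronan: ₹138,000; Gideon: ₹138,000; Dayo: ₹184,000; Ursula: ₹184,000; Eamon: ₹184,000; Quinn: ₹552,000; Farrukh: ₹552,000

Declan first takes ₹100,000, leaving a balance of ₹3,680,000. Declan then takes one-quarter of the balance (₹920,000), for a total of ₹1,020,000. The remaining ₹2,760,000 passes to the descendants.
The descendants' portion (₹2,760,000) is divided into 5 shares of ₹552,000: Nikolai, Quinn, and Farrukh each take ₹552,000; Adaeze's ₹552,000 share passes to Adaeze's issue; Gita's ₹552,000 share passes to Gita's issue.
Adaeze's share (₹552,000) is divided into 4 shares of ₹138,000: Lachlan, Callum, Ronan, and Gideon each take ₹138,000.
Gita's share (₹552,000) is divided into 3 shares of ₹184,000: Dayo, Ursula, and Eamon each take ₹184,000.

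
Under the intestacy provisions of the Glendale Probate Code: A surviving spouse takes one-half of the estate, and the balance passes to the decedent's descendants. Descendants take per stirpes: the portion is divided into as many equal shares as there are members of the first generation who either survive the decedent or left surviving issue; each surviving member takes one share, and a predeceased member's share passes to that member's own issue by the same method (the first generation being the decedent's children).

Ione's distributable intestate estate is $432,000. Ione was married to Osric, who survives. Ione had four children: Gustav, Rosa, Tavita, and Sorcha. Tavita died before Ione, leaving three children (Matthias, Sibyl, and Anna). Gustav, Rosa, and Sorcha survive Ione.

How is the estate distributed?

Osric: $216,000; Gustav: $54,000; Rosa: $54,000; Matthias: $18,000; Sibyl: $18,000; Anna: $18,000; Sorcha: $54,000

Osric takes one-half of $432,000 = $216,000. The remaining $216,000 passes to the descendants.
The descendants' portion ($216,000) is divided into 4 shares of $54,000: Gustav, Rosa, and Sorcha each take $54,000; Tavita's $54,000 share passes to Tavita's issue.
Tavita's share ($54,000) is divided into 3 shares of $18,000: Matthias, Sibyl, and Anna each take $18,000.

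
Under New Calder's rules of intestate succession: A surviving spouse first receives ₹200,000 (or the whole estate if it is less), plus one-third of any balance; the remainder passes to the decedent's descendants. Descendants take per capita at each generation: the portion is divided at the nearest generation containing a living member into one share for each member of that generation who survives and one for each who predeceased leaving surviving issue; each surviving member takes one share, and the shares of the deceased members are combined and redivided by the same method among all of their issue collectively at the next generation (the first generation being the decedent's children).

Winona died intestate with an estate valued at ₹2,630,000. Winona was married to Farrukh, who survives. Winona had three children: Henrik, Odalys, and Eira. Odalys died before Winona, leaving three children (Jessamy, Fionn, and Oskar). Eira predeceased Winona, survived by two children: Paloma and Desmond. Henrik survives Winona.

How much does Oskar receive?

Oskar receives ₹216,000.

Farrukh first takes ₹200,000, leaving a balance of ₹2,430,000. Farrukh then takes one-third of the balance (₹810,000), for a total of ₹1,010,000. The remaining ₹1,620,000 passes to the descendants.
The descendants' portion (₹1,620,000) is divided at the children's generation into 3 shares of ₹540,000. Henrik takes ₹540,000. The 2 shares of the deceased (Odalys and Eira) are combined into a pool of ₹1,080,000.
That pool (₹1,080,000) is divided at the grandchildren's generation equally among Jessamy, Fionn, Oskar, Paloma, and Desmond: ₹216,000 each.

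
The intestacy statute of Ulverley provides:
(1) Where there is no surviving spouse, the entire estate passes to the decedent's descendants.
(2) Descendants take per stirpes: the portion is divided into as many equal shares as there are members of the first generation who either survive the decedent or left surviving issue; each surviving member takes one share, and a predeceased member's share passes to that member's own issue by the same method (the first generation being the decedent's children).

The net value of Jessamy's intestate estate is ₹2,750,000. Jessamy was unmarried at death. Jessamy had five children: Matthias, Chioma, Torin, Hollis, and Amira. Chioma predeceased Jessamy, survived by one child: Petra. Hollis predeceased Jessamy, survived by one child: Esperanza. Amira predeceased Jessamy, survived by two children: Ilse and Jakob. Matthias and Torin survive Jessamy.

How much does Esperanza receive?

The entire ₹2,750,000 passes to the descendants.
That amount (₹2,750,000) is divided into 5 shares of ₹550,000: Matthias and Torin each take ₹550,000; Chioma's ₹550,000 share passes to Chioma's issue; Hollis's ₹550,000 share passes to Hollis's issue; Amira's ₹550,000 share passes to Amira's issue.
Chioma's share (₹550,000) passes entirely to Petra.
Hollis's share (₹550,000) passes entirely to Esperanza.
Amira's share (₹550,000) is divided into 2 shares of ₹275,000: Ilse and Jakob each take ₹275,000.

Esperanza receives ₹550,000.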